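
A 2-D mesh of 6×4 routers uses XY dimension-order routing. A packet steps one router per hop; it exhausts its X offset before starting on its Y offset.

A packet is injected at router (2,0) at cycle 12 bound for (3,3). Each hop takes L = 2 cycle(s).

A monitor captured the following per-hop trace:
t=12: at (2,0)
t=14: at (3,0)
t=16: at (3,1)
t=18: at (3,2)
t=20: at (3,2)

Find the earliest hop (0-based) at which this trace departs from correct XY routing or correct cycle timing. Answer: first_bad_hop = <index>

first_bad_hop = 4

check 1→ d=(1,0) cyc+2: ok
check 2→ d=(0,1) cyc+2: ok
check 3→ d=(0,1) cyc+2: ok
check 4→ d=(0,0) cyc+2: BAD: non-unit step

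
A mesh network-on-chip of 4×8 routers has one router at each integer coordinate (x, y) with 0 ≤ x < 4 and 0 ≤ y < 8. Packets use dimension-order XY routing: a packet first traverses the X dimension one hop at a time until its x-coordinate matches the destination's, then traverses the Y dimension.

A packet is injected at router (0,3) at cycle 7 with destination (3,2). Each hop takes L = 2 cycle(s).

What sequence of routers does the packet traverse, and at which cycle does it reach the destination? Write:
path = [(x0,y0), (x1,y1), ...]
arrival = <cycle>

path = [(0,3), (1,3), (2,3), (3,3), (3,2)]
arrival = 15

  0. router=(0,3) cycle=7 (inject)
  1. router=(1,3) cycle=9 dir=E
  2. router=(2,3) cycle=11 dir=E
  3. router=(3,3) cycle=13 dir=E
  4. router=(3,2) cycle=15 dir=S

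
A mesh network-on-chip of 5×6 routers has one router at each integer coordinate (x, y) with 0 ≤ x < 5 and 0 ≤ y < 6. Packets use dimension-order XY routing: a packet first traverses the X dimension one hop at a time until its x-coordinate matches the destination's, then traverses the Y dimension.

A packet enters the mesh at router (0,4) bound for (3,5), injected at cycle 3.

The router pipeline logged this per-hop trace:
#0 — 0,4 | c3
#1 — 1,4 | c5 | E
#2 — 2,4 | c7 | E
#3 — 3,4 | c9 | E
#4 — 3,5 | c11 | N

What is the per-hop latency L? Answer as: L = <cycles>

Δcyc across hop 0→1: 5 − 3 = 2.
That increment is L by definition: L = 2.

L = 2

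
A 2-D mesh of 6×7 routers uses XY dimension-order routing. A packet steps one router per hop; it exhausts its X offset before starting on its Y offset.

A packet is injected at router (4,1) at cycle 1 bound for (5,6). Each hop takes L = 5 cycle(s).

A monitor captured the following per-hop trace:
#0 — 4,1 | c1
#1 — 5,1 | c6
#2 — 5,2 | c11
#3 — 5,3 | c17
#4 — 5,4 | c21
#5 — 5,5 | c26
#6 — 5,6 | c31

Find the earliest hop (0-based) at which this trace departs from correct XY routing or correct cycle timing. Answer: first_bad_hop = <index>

[1] (+1,+0) / 5c ⇒ ok
[2] (+0,+1) / 5c ⇒ ok
[3] (+0,+1) / 6c ⇒ BAD: Δcyc=6≠L

first_bad_hop = 3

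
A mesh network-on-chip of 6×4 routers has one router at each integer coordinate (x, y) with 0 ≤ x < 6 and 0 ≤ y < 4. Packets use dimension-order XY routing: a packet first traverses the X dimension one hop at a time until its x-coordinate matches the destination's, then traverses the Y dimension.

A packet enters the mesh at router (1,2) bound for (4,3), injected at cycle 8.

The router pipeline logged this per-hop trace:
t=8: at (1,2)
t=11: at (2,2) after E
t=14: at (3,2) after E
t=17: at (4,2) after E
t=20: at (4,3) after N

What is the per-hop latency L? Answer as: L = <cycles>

Between hops 0 and 1 the cycle counter advances 11 − 8 = 3.
One hop costs L cycles, so L = 3.

L = 3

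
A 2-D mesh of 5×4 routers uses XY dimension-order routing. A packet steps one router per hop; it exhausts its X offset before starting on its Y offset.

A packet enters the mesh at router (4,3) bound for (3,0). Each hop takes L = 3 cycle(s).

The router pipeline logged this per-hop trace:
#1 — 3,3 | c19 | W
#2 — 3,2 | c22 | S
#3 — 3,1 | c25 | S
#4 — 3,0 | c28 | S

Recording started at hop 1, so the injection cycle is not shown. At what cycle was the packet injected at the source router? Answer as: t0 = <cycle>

The first recorded entry is hop 1 at cycle 19.
So t0 = 19 − 1·3 = 16.

t0 = 16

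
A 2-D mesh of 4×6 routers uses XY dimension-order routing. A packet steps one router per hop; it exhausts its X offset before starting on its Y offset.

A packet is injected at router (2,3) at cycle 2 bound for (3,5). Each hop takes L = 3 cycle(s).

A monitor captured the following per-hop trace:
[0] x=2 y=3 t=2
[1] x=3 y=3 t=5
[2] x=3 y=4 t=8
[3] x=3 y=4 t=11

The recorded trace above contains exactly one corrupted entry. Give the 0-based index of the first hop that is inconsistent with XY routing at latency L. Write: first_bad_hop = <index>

first_bad_hop = 3

[1] (+1,+0) / 3c ⇒ ok
[2] (+0,+1) / 3c ⇒ ok
[3] (+0,+0) / 3c ⇒ BAD: non-unit step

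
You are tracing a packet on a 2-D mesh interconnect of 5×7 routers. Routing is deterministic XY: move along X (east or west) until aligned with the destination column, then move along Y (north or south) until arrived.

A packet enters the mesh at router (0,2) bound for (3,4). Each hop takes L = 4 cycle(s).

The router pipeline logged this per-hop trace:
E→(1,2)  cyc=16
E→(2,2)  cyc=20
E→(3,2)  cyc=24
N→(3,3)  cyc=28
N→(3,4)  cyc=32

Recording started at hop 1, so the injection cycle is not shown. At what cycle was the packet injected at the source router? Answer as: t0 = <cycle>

t0 = 12

At hop 1 the cycle is 16; in general cyc_k = t0 + kL.
So t0 = 16 − 1·4 = 12.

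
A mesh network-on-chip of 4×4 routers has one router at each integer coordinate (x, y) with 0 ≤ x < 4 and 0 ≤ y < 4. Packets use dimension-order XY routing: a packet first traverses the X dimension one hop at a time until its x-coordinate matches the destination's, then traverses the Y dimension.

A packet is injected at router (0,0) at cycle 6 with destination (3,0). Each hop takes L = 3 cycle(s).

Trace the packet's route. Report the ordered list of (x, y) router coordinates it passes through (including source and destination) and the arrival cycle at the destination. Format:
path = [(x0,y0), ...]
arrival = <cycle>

#0 — 0,0 | c6
#1 — 1,0 | c9 | E
#2 — 2,0 | c12 | E
#3 — 3,0 | c15 | E

path = [(0,0), (1,0), (2,0), (3,0)]
arrival = 15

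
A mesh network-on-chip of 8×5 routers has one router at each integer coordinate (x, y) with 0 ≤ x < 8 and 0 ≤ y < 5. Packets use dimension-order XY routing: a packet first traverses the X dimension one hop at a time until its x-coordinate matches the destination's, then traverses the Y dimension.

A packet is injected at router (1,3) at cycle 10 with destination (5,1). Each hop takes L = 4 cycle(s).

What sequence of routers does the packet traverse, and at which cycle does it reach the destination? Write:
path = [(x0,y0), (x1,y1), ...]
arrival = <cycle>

hop 0: (1,3) @ cyc 10
hop 1: (2,3) @ cyc 14  [E]
hop 2: (3,3) @ cyc 18  [E]
hop 3: (4,3) @ cyc 22  [E]
hop 4: (5,3) @ cyc 26  [E]
hop 5: (5,2) @ cyc 30  [S]
hop 6: (5,1) @ cyc 34  [S]

path = [(1,3), (2,3), (3,3), (4,3), (5,3), (5,2), (5,1)]
arrival = 34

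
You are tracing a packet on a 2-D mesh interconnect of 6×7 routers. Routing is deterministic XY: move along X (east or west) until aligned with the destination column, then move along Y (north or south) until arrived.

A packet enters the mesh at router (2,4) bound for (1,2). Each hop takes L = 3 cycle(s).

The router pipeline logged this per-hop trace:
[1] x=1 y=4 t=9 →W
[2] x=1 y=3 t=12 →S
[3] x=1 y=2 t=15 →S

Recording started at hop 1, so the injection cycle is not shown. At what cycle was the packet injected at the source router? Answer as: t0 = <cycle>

Hop 1 reached at cycle 9; hop k is at t0 + k·L.
Therefore t0 = 9 − L = 6.

t0 = 6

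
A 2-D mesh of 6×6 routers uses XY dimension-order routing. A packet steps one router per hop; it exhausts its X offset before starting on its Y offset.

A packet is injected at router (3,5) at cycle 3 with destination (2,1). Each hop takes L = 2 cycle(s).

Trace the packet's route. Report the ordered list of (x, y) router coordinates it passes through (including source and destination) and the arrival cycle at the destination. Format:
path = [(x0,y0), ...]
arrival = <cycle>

  0. router=(3,5) cycle=3 (inject)
  1. router=(2,5) cycle=5 dir=W
  2. router=(2,4) cycle=7 dir=S
  3. router=(2,3) cycle=9 dir=S
  4. router=(2,2) cycle=11 dir=S
  5. router=(2,1) cycle=13 dir=S

path = [(3,5), (2,5), (2,4), (2,3), (2,2), (2,1)]
arrival = 13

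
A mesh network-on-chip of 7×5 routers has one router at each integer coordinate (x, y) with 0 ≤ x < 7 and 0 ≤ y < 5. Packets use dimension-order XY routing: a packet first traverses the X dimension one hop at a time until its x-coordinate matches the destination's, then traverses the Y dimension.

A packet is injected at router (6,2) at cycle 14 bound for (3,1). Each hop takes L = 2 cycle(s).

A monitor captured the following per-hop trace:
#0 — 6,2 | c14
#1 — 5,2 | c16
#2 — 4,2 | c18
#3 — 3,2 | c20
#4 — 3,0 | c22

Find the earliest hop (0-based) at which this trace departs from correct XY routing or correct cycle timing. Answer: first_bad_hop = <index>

[1] (-1,+0) / 2c ⇒ ok
[2] (-1,+0) / 2c ⇒ ok
[3] (-1,+0) / 2c ⇒ ok
[4] (+0,-2) / 2c ⇒ BAD: non-unit step

first_bad_hop = 4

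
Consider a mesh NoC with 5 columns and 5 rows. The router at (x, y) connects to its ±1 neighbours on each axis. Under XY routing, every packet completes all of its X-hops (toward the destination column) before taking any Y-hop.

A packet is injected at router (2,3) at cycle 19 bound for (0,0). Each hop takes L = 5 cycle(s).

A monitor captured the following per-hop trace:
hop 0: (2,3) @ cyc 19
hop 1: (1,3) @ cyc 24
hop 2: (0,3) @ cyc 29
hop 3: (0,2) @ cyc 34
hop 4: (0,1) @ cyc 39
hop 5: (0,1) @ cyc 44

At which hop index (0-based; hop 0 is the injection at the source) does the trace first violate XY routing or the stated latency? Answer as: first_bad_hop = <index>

first_bad_hop = 5

hop 1: step (-1,+0), +5 cyc — ok
hop 2: step (-1,+0), +5 cyc — ok
hop 3: step (+0,-1), +5 cyc — ok
hop 4: step (+0,-1), +5 cyc — ok
hop 5: step (+0,+0), +5 cyc — BAD: non-unit step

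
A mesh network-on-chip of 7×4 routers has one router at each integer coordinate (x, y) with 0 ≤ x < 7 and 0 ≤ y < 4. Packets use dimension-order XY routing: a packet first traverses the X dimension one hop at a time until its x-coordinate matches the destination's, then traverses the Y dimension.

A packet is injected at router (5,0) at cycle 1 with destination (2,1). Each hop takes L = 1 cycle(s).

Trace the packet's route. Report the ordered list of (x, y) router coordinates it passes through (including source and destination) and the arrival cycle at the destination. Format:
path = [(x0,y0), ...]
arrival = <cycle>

  0. router=(5,0) cycle=1 (inject)
  1. router=(4,0) cycle=2 dir=W
  2. router=(3,0) cycle=3 dir=W
  3. router=(2,0) cycle=4 dir=W
  4. router=(2,1) cycle=5 dir=N

path = [(5,0), (4,0), (3,0), (2,0), (2,1)]
arrival = 5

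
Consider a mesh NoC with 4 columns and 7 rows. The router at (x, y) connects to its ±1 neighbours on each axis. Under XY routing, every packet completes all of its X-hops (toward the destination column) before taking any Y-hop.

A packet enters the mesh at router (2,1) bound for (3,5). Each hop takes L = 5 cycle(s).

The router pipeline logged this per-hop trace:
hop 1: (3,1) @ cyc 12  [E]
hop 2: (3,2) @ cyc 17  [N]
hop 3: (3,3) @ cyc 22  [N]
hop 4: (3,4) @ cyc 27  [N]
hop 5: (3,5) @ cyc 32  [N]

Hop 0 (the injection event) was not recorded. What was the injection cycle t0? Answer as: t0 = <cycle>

At hop 1 the cycle is 12; in general cyc_k = t0 + kL.
So t0 = 12 − 1·5 = 7.

t0 = 7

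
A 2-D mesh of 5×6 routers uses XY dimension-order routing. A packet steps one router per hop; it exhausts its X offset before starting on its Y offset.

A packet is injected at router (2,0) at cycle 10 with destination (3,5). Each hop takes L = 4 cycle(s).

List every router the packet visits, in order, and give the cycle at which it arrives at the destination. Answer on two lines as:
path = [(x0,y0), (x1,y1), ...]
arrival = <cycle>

path = [(2,0), (3,0), (3,1), (3,2), (3,3), (3,4), (3,5)]
arrival = 34

t=10: at (2,0)
t=14: at (3,0) after E
t=18: at (3,1) after N
t=22: at (3,2) after N
t=26: at (3,3) after N
t=30: at (3,4) after N
t=34: at (3,5) after N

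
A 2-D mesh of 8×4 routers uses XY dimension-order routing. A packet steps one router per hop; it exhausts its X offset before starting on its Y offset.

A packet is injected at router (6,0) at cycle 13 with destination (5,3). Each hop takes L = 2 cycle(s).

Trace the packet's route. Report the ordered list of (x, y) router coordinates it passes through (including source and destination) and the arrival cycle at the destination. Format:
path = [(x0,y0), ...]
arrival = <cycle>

  0. router=(6,0) cycle=13 (inject)
  1. router=(5,0) cycle=15 dir=W
  2. router=(5,1) cycle=17 dir=N
  3. router=(5,2) cycle=19 dir=N
  4. router=(5,3) cycle=21 dir=N

path = [(6,0), (5,0), (5,1), (5,2), (5,3)]
arrival = 21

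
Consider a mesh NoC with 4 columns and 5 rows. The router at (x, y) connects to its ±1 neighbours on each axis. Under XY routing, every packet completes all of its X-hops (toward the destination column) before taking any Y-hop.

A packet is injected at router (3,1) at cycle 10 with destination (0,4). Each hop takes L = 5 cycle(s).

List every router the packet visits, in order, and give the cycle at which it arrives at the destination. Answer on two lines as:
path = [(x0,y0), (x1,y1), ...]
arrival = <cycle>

hop 0: (3,1) @ cyc 10
hop 1: (2,1) @ cyc 15  [W]
hop 2: (1,1) @ cyc 20  [W]
hop 3: (0,1) @ cyc 25  [W]
hop 4: (0,2) @ cyc 30  [N]
hop 5: (0,3) @ cyc 35  [N]
hop 6: (0,4) @ cyc 40  [N]

path = [(3,1), (2,1), (1,1), (0,1), (0,2), (0,3), (0,4)]
arrival = 40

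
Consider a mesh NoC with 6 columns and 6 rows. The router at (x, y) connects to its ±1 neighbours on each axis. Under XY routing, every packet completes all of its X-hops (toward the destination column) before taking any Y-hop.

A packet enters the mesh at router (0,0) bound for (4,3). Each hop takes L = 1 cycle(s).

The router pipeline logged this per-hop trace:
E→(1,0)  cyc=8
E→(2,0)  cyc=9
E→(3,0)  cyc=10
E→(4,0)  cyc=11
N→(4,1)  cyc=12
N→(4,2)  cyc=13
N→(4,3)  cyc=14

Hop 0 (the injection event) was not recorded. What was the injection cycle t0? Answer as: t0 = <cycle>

t0 = 7

At hop 1 the cycle is 8; in general cyc_k = t0 + kL.
Subtract one hop: t0 = 8 − 1 = 7.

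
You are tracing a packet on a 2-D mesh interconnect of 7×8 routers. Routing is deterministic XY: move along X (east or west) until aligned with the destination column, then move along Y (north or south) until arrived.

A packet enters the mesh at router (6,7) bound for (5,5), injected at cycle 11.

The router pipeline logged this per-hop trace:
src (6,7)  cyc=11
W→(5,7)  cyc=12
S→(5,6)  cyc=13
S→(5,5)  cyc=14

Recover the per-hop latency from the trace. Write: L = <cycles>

Between hops 0 and 1 the cycle counter advances 12 − 11 = 1.
That increment is L by definition: L = 1.

L = 1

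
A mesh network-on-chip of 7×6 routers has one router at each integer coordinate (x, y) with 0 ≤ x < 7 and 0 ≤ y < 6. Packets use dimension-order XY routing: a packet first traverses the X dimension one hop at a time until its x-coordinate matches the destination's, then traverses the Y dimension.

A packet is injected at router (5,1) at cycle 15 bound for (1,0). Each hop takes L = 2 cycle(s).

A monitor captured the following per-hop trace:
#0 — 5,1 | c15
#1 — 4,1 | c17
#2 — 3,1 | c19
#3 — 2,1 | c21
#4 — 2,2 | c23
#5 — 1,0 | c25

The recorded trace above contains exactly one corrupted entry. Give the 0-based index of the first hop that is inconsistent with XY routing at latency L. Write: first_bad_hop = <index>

first_bad_hop = 4

hop 1: step (-1,+0), +2 cyc — ok
hop 2: step (-1,+0), +2 cyc — ok
hop 3: step (-1,+0), +2 cyc — ok
hop 4: step (+0,+1), +2 cyc — BAD: Y-move but x=2≠1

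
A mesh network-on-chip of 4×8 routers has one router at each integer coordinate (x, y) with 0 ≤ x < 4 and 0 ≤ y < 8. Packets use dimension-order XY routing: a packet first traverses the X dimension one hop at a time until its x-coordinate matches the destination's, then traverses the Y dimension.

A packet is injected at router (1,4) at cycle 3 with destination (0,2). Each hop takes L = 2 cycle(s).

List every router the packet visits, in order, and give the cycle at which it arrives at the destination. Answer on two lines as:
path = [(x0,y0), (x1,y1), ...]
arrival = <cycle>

path = [(1,4), (0,4), (0,3), (0,2)]
arrival = 9

src (1,4)  cyc=3
W→(0,4)  cyc=5
S→(0,3)  cyc=7
S→(0,2)  cyc=9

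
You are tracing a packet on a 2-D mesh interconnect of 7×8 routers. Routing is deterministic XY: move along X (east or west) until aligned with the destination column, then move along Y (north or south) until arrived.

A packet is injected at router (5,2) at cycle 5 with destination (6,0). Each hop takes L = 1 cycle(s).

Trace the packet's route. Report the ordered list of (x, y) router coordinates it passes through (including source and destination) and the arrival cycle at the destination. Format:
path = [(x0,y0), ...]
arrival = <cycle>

#0 — 5,2 | c5
#1 — 6,2 | c6 | E
#2 — 6,1 | c7 | S
#3 — 6,0 | c8 | S

path = [(5,2), (6,2), (6,1), (6,0)]
arrival = 8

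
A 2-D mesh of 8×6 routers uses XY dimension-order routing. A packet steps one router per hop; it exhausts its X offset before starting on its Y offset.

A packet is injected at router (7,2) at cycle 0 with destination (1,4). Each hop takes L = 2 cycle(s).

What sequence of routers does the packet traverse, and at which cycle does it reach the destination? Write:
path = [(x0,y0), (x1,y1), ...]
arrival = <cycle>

path = [(7,2), (6,2), (5,2), (4,2), (3,2), (2,2), (1,2), (1,3), (1,4)]
arrival = 16

#0 — 7,2 | c0
#1 — 6,2 | c2 | W
#2 — 5,2 | c4 | W
#3 — 4,2 | c6 | W
#4 — 3,2 | c8 | W
#5 — 2,2 | c10 | W
#6 — 1,2 | c12 | W
#7 — 1,3 | c14 | N
#8 — 1,4 | c16 | N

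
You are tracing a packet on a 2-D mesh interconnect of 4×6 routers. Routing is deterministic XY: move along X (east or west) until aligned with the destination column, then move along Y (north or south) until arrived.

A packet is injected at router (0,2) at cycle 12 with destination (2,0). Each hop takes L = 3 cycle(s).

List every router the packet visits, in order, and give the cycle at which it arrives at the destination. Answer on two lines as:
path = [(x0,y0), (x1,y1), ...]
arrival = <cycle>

path = [(0,2), (1,2), (2,2), (2,1), (2,0)]
arrival = 24

t=12: at (0,2)
t=15: at (1,2) after E
t=18: at (2,2) after E
t=21: at (2,1) after S
t=24: at (2,0) after S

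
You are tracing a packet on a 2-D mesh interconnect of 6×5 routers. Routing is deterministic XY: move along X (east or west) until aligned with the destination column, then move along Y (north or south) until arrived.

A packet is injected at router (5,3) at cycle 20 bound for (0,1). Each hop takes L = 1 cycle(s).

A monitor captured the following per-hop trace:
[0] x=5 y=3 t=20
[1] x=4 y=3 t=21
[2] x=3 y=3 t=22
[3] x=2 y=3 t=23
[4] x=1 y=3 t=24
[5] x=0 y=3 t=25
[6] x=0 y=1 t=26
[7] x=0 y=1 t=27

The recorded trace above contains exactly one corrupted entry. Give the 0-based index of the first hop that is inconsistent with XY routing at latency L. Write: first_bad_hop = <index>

[1] (-1,+0) / 1c ⇒ ok
[2] (-1,+0) / 1c ⇒ ok
[3] (-1,+0) / 1c ⇒ ok
[4] (-1,+0) / 1c ⇒ ok
[5] (-1,+0) / 1c ⇒ ok
[6] (+0,-2) / 1c ⇒ BAD: non-unit step

first_bad_hop = 6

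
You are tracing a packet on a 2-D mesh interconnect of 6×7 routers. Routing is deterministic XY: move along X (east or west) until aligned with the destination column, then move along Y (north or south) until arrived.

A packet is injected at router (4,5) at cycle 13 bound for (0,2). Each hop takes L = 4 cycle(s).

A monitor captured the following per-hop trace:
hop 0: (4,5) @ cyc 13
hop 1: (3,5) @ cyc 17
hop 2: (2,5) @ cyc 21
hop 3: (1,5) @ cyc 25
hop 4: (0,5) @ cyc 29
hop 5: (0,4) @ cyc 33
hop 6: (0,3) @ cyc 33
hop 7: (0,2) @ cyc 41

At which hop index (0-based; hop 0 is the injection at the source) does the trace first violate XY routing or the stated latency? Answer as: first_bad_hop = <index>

hop 1: step (-1,+0), +4 cyc — ok
hop 2: step (-1,+0), +4 cyc — ok
hop 3: step (-1,+0), +4 cyc — ok
hop 4: step (-1,+0), +4 cyc — ok
hop 5: step (+0,-1), +4 cyc — ok
hop 6: step (+0,-1), +0 cyc — BAD: Δcyc=0≠L

first_bad_hop = 6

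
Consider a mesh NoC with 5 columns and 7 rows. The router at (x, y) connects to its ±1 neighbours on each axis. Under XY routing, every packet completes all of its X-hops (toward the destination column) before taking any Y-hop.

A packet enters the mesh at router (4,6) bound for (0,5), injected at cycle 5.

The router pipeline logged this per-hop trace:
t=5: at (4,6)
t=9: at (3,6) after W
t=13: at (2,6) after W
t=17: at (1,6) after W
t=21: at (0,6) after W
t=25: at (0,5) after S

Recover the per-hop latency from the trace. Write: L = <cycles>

From hop 0 (5) to hop 1 (9): +4 cycles.
One hop costs L cycles, so L = 4.

L = 4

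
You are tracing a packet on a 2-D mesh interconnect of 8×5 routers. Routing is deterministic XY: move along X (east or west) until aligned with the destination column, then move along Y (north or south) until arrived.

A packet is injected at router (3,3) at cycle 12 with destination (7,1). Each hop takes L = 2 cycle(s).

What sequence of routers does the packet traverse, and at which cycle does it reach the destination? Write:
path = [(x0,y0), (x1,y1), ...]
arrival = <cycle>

path = [(3,3), (4,3), (5,3), (6,3), (7,3), (7,2), (7,1)]
arrival = 24

t=12: at (3,3)
t=14: at (4,3) after E
t=16: at (5,3) after E
t=18: at (6,3) after E
t=20: at (7,3) after E
t=22: at (7,2) after S
t=24: at (7,1) after S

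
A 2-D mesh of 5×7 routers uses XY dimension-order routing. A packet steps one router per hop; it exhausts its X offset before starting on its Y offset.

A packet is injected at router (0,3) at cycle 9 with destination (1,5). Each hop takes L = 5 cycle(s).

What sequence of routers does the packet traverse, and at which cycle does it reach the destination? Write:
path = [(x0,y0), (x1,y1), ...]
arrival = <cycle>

#0 — 0,3 | c9
#1 — 1,3 | c14 | E
#2 — 1,4 | c19 | N
#3 — 1,5 | c24 | N

path = [(0,3), (1,3), (1,4), (1,5)]
arrival = 24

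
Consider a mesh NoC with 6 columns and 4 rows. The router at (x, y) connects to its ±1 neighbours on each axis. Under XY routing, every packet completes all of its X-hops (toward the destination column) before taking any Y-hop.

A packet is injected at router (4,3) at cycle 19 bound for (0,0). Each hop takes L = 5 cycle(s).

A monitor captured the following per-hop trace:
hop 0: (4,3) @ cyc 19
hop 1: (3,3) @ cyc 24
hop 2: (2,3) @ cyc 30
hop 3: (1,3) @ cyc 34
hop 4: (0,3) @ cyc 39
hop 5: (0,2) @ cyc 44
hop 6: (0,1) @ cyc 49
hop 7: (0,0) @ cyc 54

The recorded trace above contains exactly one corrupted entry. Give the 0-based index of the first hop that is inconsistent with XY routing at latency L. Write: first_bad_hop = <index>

[1] (-1,+0) / 5c ⇒ ok
[2] (-1,+0) / 6c ⇒ BAD: Δcyc=6≠L

first_bad_hop = 2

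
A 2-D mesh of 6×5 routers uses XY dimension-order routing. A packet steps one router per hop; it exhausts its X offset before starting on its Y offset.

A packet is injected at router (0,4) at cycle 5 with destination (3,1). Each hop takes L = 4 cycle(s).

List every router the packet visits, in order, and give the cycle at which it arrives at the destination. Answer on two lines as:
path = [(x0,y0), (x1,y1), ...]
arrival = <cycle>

path = [(0,4), (1,4), (2,4), (3,4), (3,3), (3,2), (3,1)]
arrival = 29

  0. router=(0,4) cycle=5 (inject)
  1. router=(1,4) cycle=9 dir=E
  2. router=(2,4) cycle=13 dir=E
  3. router=(3,4) cycle=17 dir=E
  4. router=(3,3) cycle=21 dir=S
  5. router=(3,2) cycle=25 dir=S
  6. router=(3,1) cycle=29 dir=S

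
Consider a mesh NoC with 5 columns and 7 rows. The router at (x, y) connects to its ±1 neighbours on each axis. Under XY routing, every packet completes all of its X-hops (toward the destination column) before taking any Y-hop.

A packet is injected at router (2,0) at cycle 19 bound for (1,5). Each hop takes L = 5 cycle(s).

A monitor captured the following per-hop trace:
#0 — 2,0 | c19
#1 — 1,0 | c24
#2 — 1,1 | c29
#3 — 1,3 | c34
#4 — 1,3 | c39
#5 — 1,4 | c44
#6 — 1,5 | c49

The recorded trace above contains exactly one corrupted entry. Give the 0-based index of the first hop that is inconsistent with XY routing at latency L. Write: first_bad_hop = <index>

first_bad_hop = 3

hop 1: step (-1,+0), +5 cyc — ok
hop 2: step (+0,+1), +5 cyc — ok
hop 3: step (+0,+2), +5 cyc — BAD: non-unit step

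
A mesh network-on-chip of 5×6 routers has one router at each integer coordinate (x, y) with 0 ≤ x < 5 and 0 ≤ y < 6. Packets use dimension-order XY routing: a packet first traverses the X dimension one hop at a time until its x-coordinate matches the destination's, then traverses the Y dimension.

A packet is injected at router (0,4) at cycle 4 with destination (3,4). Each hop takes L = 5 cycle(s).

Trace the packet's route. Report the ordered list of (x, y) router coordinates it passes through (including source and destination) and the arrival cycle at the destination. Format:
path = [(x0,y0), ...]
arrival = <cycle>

path = [(0,4), (1,4), (2,4), (3,4)]
arrival = 19

hop 0: (0,4) @ cyc 4
hop 1: (1,4) @ cyc 9  [E]
hop 2: (2,4) @ cyc 14  [E]
hop 3: (3,4) @ cyc 19  [E]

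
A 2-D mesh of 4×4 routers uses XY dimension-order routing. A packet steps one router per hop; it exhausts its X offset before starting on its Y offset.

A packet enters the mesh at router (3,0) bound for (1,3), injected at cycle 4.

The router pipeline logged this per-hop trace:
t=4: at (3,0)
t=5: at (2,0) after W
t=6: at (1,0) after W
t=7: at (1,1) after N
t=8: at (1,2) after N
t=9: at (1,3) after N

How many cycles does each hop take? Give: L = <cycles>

cyc[1] − cyc[0] = 5 − 4 = 1.
That increment is L by definition: L = 1.

L = 1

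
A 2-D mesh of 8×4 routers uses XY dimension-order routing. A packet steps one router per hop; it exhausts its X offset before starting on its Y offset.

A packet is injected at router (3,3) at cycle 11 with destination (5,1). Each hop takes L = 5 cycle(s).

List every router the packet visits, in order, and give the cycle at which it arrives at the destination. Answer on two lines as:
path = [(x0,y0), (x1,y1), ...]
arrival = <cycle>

t=11: at (3,3)
t=16: at (4,3) after E
t=21: at (5,3) after E
t=26: at (5,2) after S
t=31: at (5,1) after S

path = [(3,3), (4,3), (5,3), (5,2), (5,1)]
arrival = 31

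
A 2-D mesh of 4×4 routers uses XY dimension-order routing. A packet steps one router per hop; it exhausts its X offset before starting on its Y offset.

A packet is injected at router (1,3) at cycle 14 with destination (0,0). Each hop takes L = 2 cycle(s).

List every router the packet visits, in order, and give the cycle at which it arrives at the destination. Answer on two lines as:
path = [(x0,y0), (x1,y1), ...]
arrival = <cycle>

  0. router=(1,3) cycle=14 (inject)
  1. router=(0,3) cycle=16 dir=W
  2. router=(0,2) cycle=18 dir=S
  3. router=(0,1) cycle=20 dir=S
  4. router=(0,0) cycle=22 dir=S

path = [(1,3), (0,3), (0,2), (0,1), (0,0)]
arrival = 22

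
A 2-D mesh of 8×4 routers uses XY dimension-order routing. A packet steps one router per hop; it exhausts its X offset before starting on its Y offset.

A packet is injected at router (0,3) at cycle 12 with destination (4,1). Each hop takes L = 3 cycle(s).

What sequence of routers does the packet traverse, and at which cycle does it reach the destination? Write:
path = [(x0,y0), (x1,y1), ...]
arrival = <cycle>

path = [(0,3), (1,3), (2,3), (3,3), (4,3), (4,2), (4,1)]
arrival = 30

hop 0: (0,3) @ cyc 12
hop 1: (1,3) @ cyc 15  [E]
hop 2: (2,3) @ cyc 18  [E]
hop 3: (3,3) @ cyc 21  [E]
hop 4: (4,3) @ cyc 24  [E]
hop 5: (4,2) @ cyc 27  [S]
hop 6: (4,1) @ cyc 30  [S]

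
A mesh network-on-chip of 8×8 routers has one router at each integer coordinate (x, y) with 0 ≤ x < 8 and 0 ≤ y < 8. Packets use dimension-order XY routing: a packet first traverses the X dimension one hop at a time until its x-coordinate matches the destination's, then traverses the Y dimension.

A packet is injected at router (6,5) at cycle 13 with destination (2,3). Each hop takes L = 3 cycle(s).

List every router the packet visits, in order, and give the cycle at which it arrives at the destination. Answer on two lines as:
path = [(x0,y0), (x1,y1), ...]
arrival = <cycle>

path = [(6,5), (5,5), (4,5), (3,5), (2,5), (2,4), (2,3)]
arrival = 31

#0 — 6,5 | c13
#1 — 5,5 | c16 | W
#2 — 4,5 | c19 | W
#3 — 3,5 | c22 | W
#4 — 2,5 | c25 | W
#5 — 2,4 | c28 | S
#6 — 2,3 | c31 | S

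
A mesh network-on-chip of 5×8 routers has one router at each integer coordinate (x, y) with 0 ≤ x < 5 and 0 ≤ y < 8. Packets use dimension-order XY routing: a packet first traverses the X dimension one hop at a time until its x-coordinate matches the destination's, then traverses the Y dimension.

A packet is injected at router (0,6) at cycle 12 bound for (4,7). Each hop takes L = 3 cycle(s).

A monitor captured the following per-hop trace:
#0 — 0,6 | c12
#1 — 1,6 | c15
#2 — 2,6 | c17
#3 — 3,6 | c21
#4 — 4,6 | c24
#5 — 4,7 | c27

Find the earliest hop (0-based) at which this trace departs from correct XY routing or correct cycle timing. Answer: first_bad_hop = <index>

  1: Δx=+1 Δy=+0 Δt=3 [ok]
  2: Δx=+1 Δy=+0 Δt=2 [BAD: Δcyc=2≠L]

first_bad_hop = 2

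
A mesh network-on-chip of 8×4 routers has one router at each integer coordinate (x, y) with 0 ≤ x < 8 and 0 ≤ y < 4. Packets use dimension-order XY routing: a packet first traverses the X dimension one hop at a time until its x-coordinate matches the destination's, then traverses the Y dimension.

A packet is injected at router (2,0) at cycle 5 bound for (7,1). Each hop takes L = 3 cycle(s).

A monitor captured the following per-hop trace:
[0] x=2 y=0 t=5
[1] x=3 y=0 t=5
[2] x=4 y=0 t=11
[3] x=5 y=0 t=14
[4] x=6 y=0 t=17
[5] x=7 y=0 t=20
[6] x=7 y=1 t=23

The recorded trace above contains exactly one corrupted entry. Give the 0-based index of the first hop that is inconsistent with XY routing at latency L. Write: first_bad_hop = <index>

check 1→ d=(1,0) cyc+0: BAD: Δcyc=0≠L

first_bad_hop = 1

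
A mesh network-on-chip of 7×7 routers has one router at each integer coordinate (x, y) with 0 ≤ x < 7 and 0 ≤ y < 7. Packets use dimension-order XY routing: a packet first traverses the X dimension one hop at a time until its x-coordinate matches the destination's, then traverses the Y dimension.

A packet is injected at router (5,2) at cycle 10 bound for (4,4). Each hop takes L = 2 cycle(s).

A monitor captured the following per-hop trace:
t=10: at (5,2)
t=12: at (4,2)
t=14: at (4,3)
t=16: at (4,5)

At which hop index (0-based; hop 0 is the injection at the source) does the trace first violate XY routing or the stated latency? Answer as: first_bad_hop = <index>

  1: Δx=-1 Δy=+0 Δt=2 [ok]
  2: Δx=+0 Δy=+1 Δt=2 [ok]
  3: Δx=+0 Δy=+2 Δt=2 [BAD: non-unit step]

first_bad_hop = 3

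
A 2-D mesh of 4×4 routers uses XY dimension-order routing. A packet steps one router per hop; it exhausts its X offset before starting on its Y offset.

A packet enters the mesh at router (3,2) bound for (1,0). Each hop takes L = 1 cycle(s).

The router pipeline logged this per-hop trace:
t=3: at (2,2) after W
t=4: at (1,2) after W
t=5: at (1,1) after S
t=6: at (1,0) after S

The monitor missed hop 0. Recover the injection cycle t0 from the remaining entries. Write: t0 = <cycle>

Hop 1 reached at cycle 3; hop k is at t0 + k·L.
Therefore t0 = 3 − L = 2.

t0 = 2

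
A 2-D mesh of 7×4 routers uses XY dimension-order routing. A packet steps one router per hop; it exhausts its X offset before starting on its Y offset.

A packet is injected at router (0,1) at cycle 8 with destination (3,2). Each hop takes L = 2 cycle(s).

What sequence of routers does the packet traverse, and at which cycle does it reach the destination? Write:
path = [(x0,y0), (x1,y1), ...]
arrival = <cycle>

path = [(0,1), (1,1), (2,1), (3,1), (3,2)]
arrival = 16

  0. router=(0,1) cycle=8 (inject)
  1. router=(1,1) cycle=10 dir=E
  2. router=(2,1) cycle=12 dir=E
  3. router=(3,1) cycle=14 dir=E
  4. router=(3,2) cycle=16 dir=N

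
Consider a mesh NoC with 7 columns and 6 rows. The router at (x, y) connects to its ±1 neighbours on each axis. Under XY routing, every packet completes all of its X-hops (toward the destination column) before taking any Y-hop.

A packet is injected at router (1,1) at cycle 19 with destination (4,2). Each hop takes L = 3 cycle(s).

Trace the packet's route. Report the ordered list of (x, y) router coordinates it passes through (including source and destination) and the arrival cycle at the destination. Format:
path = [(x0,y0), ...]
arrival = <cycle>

path = [(1,1), (2,1), (3,1), (4,1), (4,2)]
arrival = 31

src (1,1)  cyc=19
E→(2,1)  cyc=22
E→(3,1)  cyc=25
E→(4,1)  cyc=28
N→(4,2)  cyc=31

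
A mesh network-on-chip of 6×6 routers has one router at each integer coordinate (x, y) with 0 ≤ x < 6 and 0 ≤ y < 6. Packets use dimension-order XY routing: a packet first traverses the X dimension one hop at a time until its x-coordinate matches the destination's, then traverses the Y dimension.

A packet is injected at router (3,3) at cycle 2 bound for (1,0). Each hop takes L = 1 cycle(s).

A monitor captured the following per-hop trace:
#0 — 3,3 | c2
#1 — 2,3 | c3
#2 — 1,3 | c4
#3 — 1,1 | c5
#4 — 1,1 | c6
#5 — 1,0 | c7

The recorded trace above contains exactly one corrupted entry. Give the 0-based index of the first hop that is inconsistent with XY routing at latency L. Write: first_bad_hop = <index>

[1] (-1,+0) / 1c ⇒ ok
[2] (-1,+0) / 1c ⇒ ok
[3] (+0,-2) / 1c ⇒ BAD: non-unit step

first_bad_hop = 3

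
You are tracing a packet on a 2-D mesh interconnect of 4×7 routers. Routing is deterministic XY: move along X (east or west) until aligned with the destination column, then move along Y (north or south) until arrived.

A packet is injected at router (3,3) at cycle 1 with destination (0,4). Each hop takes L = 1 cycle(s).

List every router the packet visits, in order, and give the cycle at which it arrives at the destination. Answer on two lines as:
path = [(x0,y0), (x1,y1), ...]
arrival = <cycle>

src (3,3)  cyc=1
W→(2,3)  cyc=2
W→(1,3)  cyc=3
W→(0,3)  cyc=4
N→(0,4)  cyc=5

path = [(3,3), (2,3), (1,3), (0,3), (0,4)]
arrival = 5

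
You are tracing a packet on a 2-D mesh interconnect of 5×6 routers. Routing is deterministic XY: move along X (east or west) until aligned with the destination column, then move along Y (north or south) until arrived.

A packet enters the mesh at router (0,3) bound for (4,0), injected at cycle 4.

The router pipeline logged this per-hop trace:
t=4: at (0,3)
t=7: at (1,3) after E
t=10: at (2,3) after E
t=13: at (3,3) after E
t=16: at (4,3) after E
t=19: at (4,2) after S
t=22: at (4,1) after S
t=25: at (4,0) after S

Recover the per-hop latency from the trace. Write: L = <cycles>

cyc[1] − cyc[0] = 7 − 4 = 3.
Per-hop latency L = Δcyc = 3.

L = 3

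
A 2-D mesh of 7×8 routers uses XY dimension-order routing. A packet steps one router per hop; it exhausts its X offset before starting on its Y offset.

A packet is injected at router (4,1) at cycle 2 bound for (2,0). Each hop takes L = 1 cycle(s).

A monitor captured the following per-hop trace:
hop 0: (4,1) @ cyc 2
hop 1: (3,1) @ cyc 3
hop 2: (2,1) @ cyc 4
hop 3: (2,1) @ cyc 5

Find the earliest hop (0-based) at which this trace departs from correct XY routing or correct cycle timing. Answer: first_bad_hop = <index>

[1] (-1,+0) / 1c ⇒ ok
[2] (-1,+0) / 1c ⇒ ok
[3] (+0,+0) / 1c ⇒ BAD: non-unit step

first_bad_hop = 3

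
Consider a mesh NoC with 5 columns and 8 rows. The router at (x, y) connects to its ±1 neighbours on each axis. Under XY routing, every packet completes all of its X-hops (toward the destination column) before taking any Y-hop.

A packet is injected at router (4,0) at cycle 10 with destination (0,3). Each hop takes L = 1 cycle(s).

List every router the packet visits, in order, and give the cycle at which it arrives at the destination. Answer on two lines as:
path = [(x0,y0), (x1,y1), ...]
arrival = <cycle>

path = [(4,0), (3,0), (2,0), (1,0), (0,0), (0,1), (0,2), (0,3)]
arrival = 17

#0 — 4,0 | c10
#1 — 3,0 | c11 | W
#2 — 2,0 | c12 | W
#3 — 1,0 | c13 | W
#4 — 0,0 | c14 | W
#5 — 0,1 | c15 | N
#6 — 0,2 | c16 | N
#7 — 0,3 | c17 | N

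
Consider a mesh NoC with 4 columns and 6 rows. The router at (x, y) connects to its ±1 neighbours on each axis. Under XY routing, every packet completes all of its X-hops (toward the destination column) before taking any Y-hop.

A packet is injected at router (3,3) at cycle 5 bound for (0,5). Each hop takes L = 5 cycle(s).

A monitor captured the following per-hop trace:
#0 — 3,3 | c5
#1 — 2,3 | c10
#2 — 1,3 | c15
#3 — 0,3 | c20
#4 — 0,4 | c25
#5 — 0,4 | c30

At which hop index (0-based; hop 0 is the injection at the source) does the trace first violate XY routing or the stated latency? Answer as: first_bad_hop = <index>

first_bad_hop = 5

hop 1: step (-1,+0), +5 cyc — ok
hop 2: step (-1,+0), +5 cyc — ok
hop 3: step (-1,+0), +5 cyc — ok
hop 4: step (+0,+1), +5 cyc — ok
hop 5: step (+0,+0), +5 cyc — BAD: non-unit step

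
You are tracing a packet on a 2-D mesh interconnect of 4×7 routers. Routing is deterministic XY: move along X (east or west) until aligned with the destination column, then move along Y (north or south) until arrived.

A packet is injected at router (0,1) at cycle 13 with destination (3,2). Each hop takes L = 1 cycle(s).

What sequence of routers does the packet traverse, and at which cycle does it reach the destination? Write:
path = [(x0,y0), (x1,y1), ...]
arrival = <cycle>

t=13: at (0,1)
t=14: at (1,1) after E
t=15: at (2,1) after E
t=16: at (3,1) after E
t=17: at (3,2) after N

path = [(0,1), (1,1), (2,1), (3,1), (3,2)]
arrival = 17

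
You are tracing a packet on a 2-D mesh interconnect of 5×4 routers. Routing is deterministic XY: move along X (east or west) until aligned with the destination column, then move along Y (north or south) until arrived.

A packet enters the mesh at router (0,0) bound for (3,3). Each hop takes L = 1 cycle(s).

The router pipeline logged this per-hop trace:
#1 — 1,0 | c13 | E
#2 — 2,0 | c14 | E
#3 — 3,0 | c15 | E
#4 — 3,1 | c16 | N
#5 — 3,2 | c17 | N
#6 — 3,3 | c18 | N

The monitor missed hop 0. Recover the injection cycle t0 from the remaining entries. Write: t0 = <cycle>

t0 = 12

The first recorded entry is hop 1 at cycle 13.
Subtract one hop: t0 = 13 − 1 = 12.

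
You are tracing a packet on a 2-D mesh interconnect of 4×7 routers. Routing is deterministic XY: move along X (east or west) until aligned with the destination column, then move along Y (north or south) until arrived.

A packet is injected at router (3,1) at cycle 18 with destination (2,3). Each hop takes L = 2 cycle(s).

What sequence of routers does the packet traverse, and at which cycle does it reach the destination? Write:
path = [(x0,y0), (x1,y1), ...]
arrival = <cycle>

path = [(3,1), (2,1), (2,2), (2,3)]
arrival = 24

t=18: at (3,1)
t=20: at (2,1) after W
t=22: at (2,2) after N
t=24: at (2,3) after N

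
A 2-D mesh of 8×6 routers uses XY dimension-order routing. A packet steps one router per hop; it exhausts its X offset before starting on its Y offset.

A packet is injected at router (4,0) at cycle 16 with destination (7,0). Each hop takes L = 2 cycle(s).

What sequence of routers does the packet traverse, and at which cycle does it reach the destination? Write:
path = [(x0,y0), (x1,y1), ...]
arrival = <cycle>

path = [(4,0), (5,0), (6,0), (7,0)]
arrival = 22

hop 0: (4,0) @ cyc 16
hop 1: (5,0) @ cyc 18  [E]
hop 2: (6,0) @ cyc 20  [E]
hop 3: (7,0) @ cyc 22  [E]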